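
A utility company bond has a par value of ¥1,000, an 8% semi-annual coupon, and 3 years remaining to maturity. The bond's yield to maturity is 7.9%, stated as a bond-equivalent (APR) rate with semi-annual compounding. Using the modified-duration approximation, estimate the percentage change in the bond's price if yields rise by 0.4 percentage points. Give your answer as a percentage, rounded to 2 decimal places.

Periodic yield y = 0.0395. Modified duration first:
  t   CF        PV=CF/(1+0.0395)^t    t·PV
  1        40.00        38.4800        38.4800
  2        40.00        37.0178        74.0357
  3        40.00        35.6112       106.8336
  4        40.00        34.2580       137.0320
  5        40.00        32.9562       164.7811
  6     1,040.00       824.3020     4,945.8123
  Σ                  1,002.6253     5,466.9747
P = 1,002.6253; D_Mac = 5.45266 half-year periods = 2.72633 yrs; D_mod = 2.72633/(1+0.0395) = 2.62273 yrs.
ΔP/P ≈ -D_mod · Δy = -2.62273 × (+0.004) = -0.010491 = -1.0491%.

-1.05%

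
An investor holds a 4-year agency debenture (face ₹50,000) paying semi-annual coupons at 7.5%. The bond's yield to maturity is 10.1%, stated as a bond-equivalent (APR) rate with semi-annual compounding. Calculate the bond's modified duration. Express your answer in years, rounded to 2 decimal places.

3.34 years

Periodic yield y = 0.0505. First find Macaulay duration:
  t   CF        PV=CF/(1+0.0505)^t    t·PV
  1     1,875.00     1,784.8644     1,784.8644
  2     1,875.00     1,699.0617     3,398.1235
  3     1,875.00     1,617.3838     4,852.1515
  4     1,875.00     1,539.6324     6,158.5296
  5     1,875.00     1,465.6187     7,328.0933
  6     1,875.00     1,395.1629     8,370.9776
  7     1,875.00     1,328.0942     9,296.6593
  8    51,875.00    34,977.5717   279,820.5738
  Σ                 45,807.3899   321,009.9731
P = 45,807.3899; Macaulay duration = 321,009.9731 / 45,807.3899 = 7.00782 half-year periods = 3.50391 years.
Modified duration = D_Mac / (1 + y) = 3.50391 / 1.0505 = 3.33547 years.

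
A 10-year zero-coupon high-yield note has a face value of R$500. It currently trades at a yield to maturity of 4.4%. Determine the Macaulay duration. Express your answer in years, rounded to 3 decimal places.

10.000 years

A zero-coupon bond has a single cash flow at maturity, so its Macaulay duration equals its maturity: 10 years.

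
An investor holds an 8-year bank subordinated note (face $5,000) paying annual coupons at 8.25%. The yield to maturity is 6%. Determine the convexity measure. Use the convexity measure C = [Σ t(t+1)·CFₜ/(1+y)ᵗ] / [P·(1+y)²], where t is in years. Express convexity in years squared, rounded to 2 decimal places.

With y = 0.06:
  t   CF        PV=CF/(1+0.06)^t    t·PV        t(t+1)·PV
  1       412.50       389.1509       389.1509         778.3019
  2       412.50       367.1235       734.2471       2,202.7412
  3       412.50       346.3430     1,039.0289       4,156.1155
  4       412.50       326.7386     1,306.9545       6,534.7727
  5       412.50       308.2440     1,541.2200       9,247.3199
  6       412.50       290.7962     1,744.7773      12,213.4414
  7       412.50       274.3361     1,920.3524      15,362.8193
  8     5,412.50     3,395.8695    27,166.9557     244,502.6011
  Σ                  5,698.6018    35,842.6868     294,998.1129
P = 5,698.6018.
Convexity = Σ t(t+1)·PV / [P·(1+y)²] = 294,998.1129 / (5,698.6018 × 1.123600) = 46.07223.

46.07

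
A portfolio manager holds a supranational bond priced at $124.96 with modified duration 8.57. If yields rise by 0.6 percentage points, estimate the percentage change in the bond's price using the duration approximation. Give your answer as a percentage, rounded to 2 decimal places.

Duration approximation: ΔP/P ≈ -D_mod · Δy = -8.57 × (+0.006) = -0.051420.
As a percentage: -5.1420%.

-5.14%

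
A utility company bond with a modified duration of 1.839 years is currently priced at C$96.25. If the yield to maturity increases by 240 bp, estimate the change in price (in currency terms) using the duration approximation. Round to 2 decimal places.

Duration approximation: ΔP/P ≈ -D_mod · Δy = -1.839 × (+0.024) = -0.044136.
ΔP ≈ 96.25 × (-0.044136) = -4.24809.

-C$4.25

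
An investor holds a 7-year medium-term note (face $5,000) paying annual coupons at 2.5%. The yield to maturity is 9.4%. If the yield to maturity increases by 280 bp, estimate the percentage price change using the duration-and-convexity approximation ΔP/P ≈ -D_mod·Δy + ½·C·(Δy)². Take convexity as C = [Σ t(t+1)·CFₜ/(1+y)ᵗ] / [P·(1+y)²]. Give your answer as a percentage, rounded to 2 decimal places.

-14.68%

With y = 0.094:
  t   CF        PV=CF/(1+0.094)^t    t·PV        t(t+1)·PV
  1       125.00       114.2596       114.2596         228.5192
  2       125.00       104.4420       208.8841         626.6523
  3       125.00        95.4680       286.4041       1,145.6166
  4       125.00        87.2651       349.0605       1,745.3025
  5       125.00        79.7670       398.8351       2,393.0108
  6       125.00        72.9132       437.4791       3,062.3539
  7     5,125.00     2,732.5783    19,128.0481     153,024.3850
  Σ                  3,286.6933    20,922.9707     162,225.8402
P = 3,286.6933; D_Mac = 6.36596 yrs; D_mod = 5.81898 yrs; C = 41.24072.
Duration effect: -5.81898 × (+0.028) = -0.162931
Convexity effect: 0.5 × 41.24072 × (0.028)² = +0.0161664
ΔP/P ≈ -0.162931 + 0.0161664 = -0.146765 = -14.6765%.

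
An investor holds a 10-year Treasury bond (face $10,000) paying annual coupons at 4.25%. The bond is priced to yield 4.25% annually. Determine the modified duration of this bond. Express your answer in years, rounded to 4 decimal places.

8.0109 years

Periodic yield y = 0.0425. First find Macaulay duration:
  t   CF        PV=CF/(1+0.0425)^t    t·PV
  1       425.00       407.6739       407.6739
  2       425.00       391.0541       782.1081
  3       425.00       375.1118     1,125.3354
  4       425.00       359.8195     1,439.2779
  5       425.00       345.1506     1,725.7529
  6       425.00       331.0797     1,986.4782
  7       425.00       317.5824     2,223.0771
  8       425.00       304.6354     2,437.0835
  9       425.00       292.2162     2,629.9462
  10   10,425.00     6,875.6764    68,756.7638
  Σ                 10,000.0000    83,513.4970
P = 10,000.0000; Macaulay duration = 83,513.4970 / 10,000.0000 = 8.35135 years.
Modified duration = D_Mac / (1 + y) = 8.35135 / 1.0425 = 8.01089 years.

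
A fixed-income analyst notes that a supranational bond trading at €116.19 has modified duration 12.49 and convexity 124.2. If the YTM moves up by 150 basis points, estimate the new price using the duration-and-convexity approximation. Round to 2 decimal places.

Duration effect: -D_mod·Δy = -12.49 × (+0.015) = -0.187350
Convexity effect: ½·C·(Δy)² = 0.5 × 124.2 × (0.015)² = +0.0139725
ΔP/P ≈ -0.187350 + 0.0139725 = -0.1733775
New price ≈ 116.19 × (1 - 0.1733775) = 96.045268275.

€96.05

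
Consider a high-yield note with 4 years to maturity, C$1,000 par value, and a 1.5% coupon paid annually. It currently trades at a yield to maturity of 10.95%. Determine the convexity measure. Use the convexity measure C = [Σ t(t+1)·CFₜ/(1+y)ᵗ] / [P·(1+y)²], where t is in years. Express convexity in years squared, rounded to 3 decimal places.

15.670

With y = 0.1095:
  t   CF        PV=CF/(1+0.1095)^t    t·PV        t(t+1)·PV
  1        15.00        13.5196        13.5196          27.0392
  2        15.00        12.1853        24.3706          73.1119
  3        15.00        10.9827        32.9481         131.7925
  4     1,015.00       669.8180     2,679.2720      13,396.3601
  Σ                    706.5056     2,750.1104      13,628.3036
P = 706.5056.
Convexity = Σ t(t+1)·PV / [P·(1+y)²] = 13,628.3036 / (706.5056 × 1.230990) = 15.67009.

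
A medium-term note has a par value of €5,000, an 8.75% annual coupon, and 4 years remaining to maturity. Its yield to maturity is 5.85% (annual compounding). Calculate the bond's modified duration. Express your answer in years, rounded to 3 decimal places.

3.369 years

Periodic yield y = 0.0585. First find Macaulay duration:
  t   CF        PV=CF/(1+0.0585)^t    t·PV
  1       437.50       413.3207       413.3207
  2       437.50       390.4778       780.9556
  3       437.50       368.8973     1,106.6919
  4     5,437.50     4,331.4751    17,325.9003
  Σ                  5,504.1709    19,626.8685
P = 5,504.1709; Macaulay duration = 19,626.8685 / 5,504.1709 = 3.56582 years.
Modified duration = D_Mac / (1 + y) = 3.56582 / 1.0585 = 3.36875 years.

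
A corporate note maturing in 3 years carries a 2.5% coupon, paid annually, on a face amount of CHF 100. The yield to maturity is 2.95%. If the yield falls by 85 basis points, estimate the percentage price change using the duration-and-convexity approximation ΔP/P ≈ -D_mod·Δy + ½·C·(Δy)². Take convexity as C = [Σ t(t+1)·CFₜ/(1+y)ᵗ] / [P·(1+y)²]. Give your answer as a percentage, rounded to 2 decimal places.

+2.46%

With y = 0.0295:
  t   CF        PV=CF/(1+0.0295)^t    t·PV        t(t+1)·PV
  1         2.50         2.4284         2.4284           4.8567
  2         2.50         2.3588         4.7176          14.1527
  3       102.50        93.9388       281.8163       1,127.2651
  Σ                     98.7259       288.9622       1,146.2745
P = 98.7259; D_Mac = 2.92691 yrs; D_mod = 2.84304 yrs; C = 10.95481.
Duration effect: -2.84304 × (-0.0085) = +0.024166
Convexity effect: 0.5 × 10.95481 × (-0.0085)² = +0.0003957
ΔP/P ≈ +0.024166 + 0.0003957 = +0.024562 = +2.4562%.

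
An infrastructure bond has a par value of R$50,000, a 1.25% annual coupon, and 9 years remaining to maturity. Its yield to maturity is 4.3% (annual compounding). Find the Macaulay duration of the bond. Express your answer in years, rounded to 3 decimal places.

8.495 years

Periodic yield y = 0.043. Discount each cash flow and weight by its year:
  t   CF        PV=CF/(1+0.043)^t    t·PV
  1       625.00       599.2330       599.2330
  2       625.00       574.5283     1,149.0565
  3       625.00       550.8421     1,652.5262
  4       625.00       528.1324     2,112.5295
  5       625.00       506.3589     2,531.7947
  6       625.00       485.4832     2,912.8989
  7       625.00       465.4680     3,258.2762
  8       625.00       446.2781     3,570.2246
  9    50,625.00    34,658.2205   311,923.9845
  Σ                 38,814.5444   329,710.5240
Price P = Σ PV = 38,814.5444.
Macaulay duration = Σ(t·PV) / P = 329,710.5240 / 38,814.5444 = 8.49451 years.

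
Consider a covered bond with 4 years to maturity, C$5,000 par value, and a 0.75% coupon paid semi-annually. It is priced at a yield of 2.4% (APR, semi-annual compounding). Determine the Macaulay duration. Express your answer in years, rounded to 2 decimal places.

3.95 years

Periodic yield y = 0.012. Discount each cash flow and weight by its period:
  t   CF        PV=CF/(1+0.012)^t    t·PV
  1        18.75        18.5277        18.5277
  2        18.75        18.3080        36.6159
  3        18.75        18.0909        54.2726
  4        18.75        17.8764        71.5055
  5        18.75        17.6644        88.3220
  6        18.75        17.4549       104.7296
  7        18.75        17.2480       120.7357
  8     5,018.75     4,561.9599    36,495.6791
  Σ                  4,687.1301    36,990.3881
Price P = Σ PV = 4,687.1301.
Macaulay duration = Σ(t·PV) / P = 36,990.3881 / 4,687.1301 = 7.89191 half-year periods.
In years: 7.89191 / 2 = 3.94595 years.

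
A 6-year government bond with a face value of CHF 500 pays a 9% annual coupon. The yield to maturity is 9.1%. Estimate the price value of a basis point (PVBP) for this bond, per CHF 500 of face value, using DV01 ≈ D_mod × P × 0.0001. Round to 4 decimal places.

Periodic yield y = 0.091.
  t   CF        PV=CF/(1+0.091)^t    t·PV
  1        45.00        41.2466        41.2466
  2        45.00        37.8062        75.6124
  3        45.00        34.6528       103.9584
  4        45.00        31.7624       127.0497
  5        45.00        29.1131       145.5656
  6       545.00       323.1826     1,939.0957
  Σ                    497.7637     2,432.5283
P = 497.7637; D_Mac = 4.88691 yrs; D_mod = 4.47930 yrs.
DV01 ≈ 4.47930 × 497.7637 × 0.0001 = 0.222963.

CHF 0.2230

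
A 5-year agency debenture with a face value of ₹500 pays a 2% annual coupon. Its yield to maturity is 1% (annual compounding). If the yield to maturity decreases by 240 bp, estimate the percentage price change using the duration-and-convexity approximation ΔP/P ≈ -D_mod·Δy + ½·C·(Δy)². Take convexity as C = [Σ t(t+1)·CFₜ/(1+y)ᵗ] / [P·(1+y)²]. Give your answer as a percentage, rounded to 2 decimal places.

+12.24%

With y = 0.01:
  t   CF        PV=CF/(1+0.01)^t    t·PV        t(t+1)·PV
  1        10.00         9.9010         9.9010          19.8020
  2        10.00         9.8030        19.6059          58.8178
  3        10.00         9.7059        29.1177         116.4708
  4        10.00         9.6098        38.4392         192.1961
  5       510.00       485.2475     2,426.2375      14,557.4250
  Σ                    524.2672     2,523.3013      14,944.7117
P = 524.2672; D_Mac = 4.81301 yrs; D_mod = 4.76535 yrs; C = 27.94423.
Duration effect: -4.76535 × (-0.024) = +0.114368
Convexity effect: 0.5 × 27.94423 × (-0.024)² = +0.0080479
ΔP/P ≈ +0.114368 + 0.0080479 = +0.122416 = +12.2416%.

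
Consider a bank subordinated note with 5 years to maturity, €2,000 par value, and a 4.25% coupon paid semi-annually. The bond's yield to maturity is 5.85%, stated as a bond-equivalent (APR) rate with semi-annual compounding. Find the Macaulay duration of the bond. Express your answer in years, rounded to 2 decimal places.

4.54 years

Periodic yield y = 0.02925. Discount each cash flow and weight by its period:
  t   CF        PV=CF/(1+0.02925)^t    t·PV
  1        42.50        41.2922        41.2922
  2        42.50        40.1187        80.2375
  3        42.50        38.9786       116.9358
  4        42.50        37.8709       151.4835
  5        42.50        36.7946       183.9732
  6        42.50        35.7490       214.4939
  7        42.50        34.7330       243.1313
  8        42.50        33.7460       269.9678
  9        42.50        32.7870       295.0826
  10    2,042.50     1,530.9229    15,309.2286
  Σ                  1,862.9929    16,905.8263
Price P = Σ PV = 1,862.9929.
Macaulay duration = Σ(t·PV) / P = 16,905.8263 / 1,862.9929 = 9.07455 half-year periods.
In years: 9.07455 / 2 = 4.53728 years.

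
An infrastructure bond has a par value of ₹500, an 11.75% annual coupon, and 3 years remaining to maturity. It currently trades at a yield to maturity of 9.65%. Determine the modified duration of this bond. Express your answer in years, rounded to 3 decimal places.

Periodic yield y = 0.0965. First find Macaulay duration:
  t   CF        PV=CF/(1+0.0965)^t    t·PV
  1        58.75        53.5796        53.5796
  2        58.75        48.8642        97.7284
  3       558.75       423.8299     1,271.4898
  Σ                    526.2737     1,422.7977
P = 526.2737; Macaulay duration = 1,422.7977 / 526.2737 = 2.70353 years.
Modified duration = D_Mac / (1 + y) = 2.70353 / 1.0965 = 2.46560 years.

2.466 years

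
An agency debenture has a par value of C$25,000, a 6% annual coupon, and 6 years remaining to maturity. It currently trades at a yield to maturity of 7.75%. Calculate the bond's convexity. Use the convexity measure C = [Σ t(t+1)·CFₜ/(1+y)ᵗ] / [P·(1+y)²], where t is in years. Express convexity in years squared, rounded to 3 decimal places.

With y = 0.0775:
  t   CF        PV=CF/(1+0.0775)^t    t·PV        t(t+1)·PV
  1     1,500.00     1,392.1114     1,392.1114       2,784.2227
  2     1,500.00     1,291.9827     2,583.9654       7,751.8963
  3     1,500.00     1,199.0559     3,597.1676      14,388.6705
  4     1,500.00     1,112.8129     4,451.2515      22,256.2576
  5     1,500.00     1,032.7730     5,163.8649      30,983.1892
  6    26,500.00    16,933.3233   101,599.9400     711,199.5798
  Σ                 22,962.0591   118,788.3008     789,363.8161
P = 22,962.0591.
Convexity = Σ t(t+1)·PV / [P·(1+y)²] = 789,363.8161 / (22,962.0591 × 1.161006) = 29.60955.

29.610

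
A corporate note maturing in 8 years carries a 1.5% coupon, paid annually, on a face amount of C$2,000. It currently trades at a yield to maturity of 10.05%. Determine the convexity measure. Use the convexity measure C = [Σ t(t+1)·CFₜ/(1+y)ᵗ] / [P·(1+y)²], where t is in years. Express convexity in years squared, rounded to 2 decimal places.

53.77

With y = 0.1005:
  t   CF        PV=CF/(1+0.1005)^t    t·PV        t(t+1)·PV
  1        30.00        27.2603        27.2603          54.5207
  2        30.00        24.7709        49.5417         148.6252
  3        30.00        22.5087        67.5262         270.1048
  4        30.00        20.4532        81.8128         409.0638
  5        30.00        18.5854        92.9268         557.5609
  6        30.00        16.8881       101.3286         709.3005
  7        30.00        15.3458       107.4209         859.3676
  8     2,030.00       943.5733     7,548.5867      67,937.2807
  Σ                  1,089.3858     8,076.4042      70,945.8241
P = 1,089.3858.
Convexity = Σ t(t+1)·PV / [P·(1+y)²] = 70,945.8241 / (1,089.3858 × 1.211100) = 53.77310.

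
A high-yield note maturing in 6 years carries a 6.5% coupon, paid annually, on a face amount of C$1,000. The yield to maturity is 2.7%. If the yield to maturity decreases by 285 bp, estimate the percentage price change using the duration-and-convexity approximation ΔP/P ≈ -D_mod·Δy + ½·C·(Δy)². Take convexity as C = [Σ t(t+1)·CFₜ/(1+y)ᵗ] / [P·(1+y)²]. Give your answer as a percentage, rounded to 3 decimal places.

With y = 0.027:
  t   CF        PV=CF/(1+0.027)^t    t·PV        t(t+1)·PV
  1        65.00        63.2911        63.2911         126.5823
  2        65.00        61.6272       123.2544         369.7632
  3        65.00        60.0070       180.0210         720.0842
  4        65.00        58.4294       233.7177       1,168.5884
  5        65.00        56.8933       284.4665       1,706.7991
  6     1,065.00       907.6678     5,446.0070      38,122.0491
  Σ                  1,207.9159     6,330.7578      42,213.8663
P = 1,207.9159; D_Mac = 5.24106 yrs; D_mod = 5.10327 yrs; C = 33.13428.
Duration effect: -5.10327 × (-0.0285) = +0.145443
Convexity effect: 0.5 × 33.13428 × (-0.0285)² = +0.0134567
ΔP/P ≈ +0.145443 + 0.0134567 = +0.158900 = +15.8900%.

+15.890%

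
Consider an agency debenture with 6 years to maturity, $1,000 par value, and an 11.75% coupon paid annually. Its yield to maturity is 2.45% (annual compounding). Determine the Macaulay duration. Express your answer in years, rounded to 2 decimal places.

Periodic yield y = 0.0245. Discount each cash flow and weight by its year:
  t   CF        PV=CF/(1+0.0245)^t    t·PV
  1       117.50       114.6901       114.6901
  2       117.50       111.9474       223.8948
  3       117.50       109.2703       327.8108
  4       117.50       106.6572       426.6286
  5       117.50       104.1065       520.5327
  6     1,117.50       966.4419     5,798.6515
  Σ                  1,513.1134     7,412.2085
Price P = Σ PV = 1,513.1134.
Macaulay duration = Σ(t·PV) / P = 7,412.2085 / 1,513.1134 = 4.89865 years.

4.90 years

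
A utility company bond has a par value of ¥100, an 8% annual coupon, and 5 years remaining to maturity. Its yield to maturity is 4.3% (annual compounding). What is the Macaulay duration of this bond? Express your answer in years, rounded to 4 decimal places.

Periodic yield y = 0.043. Discount each cash flow and weight by its year:
  t   CF        PV=CF/(1+0.043)^t    t·PV
  1         8.00         7.6702         7.6702
  2         8.00         7.3540        14.7079
  3         8.00         7.0508        21.1523
  4         8.00         6.7601        27.0404
  5       108.00        87.4988       437.4941
  Σ                    116.3338       508.0649
Price P = Σ PV = 116.3338.
Macaulay duration = Σ(t·PV) / P = 508.0649 / 116.3338 = 4.36730 years.

4.3673 years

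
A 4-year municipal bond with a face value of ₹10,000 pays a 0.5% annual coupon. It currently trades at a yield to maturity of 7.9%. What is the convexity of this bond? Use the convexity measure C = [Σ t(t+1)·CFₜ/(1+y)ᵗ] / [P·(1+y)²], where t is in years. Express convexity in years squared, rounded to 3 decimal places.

With y = 0.079:
  t   CF        PV=CF/(1+0.079)^t    t·PV        t(t+1)·PV
  1        50.00        46.3392        46.3392          92.6784
  2        50.00        42.9464        85.8929         257.6786
  3        50.00        39.8021       119.4062         477.6249
  4    10,050.00     7,414.4729    29,657.8917     148,289.4583
  Σ                  7,543.5606    29,909.5299     149,117.4402
P = 7,543.5606.
Convexity = Σ t(t+1)·PV / [P·(1+y)²] = 149,117.4402 / (7,543.5606 × 1.164241) = 16.97888.

16.979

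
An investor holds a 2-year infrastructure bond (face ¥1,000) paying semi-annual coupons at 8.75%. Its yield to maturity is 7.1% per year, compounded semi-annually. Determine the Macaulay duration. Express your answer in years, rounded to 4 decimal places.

Periodic yield y = 0.0355. Discount each cash flow and weight by its period:
  t   CF        PV=CF/(1+0.0355)^t    t·PV
  1        43.75        42.2501        42.2501
  2        43.75        40.8017        81.6033
  3        43.75        39.4029       118.2086
  4     1,043.75       907.8123     3,631.2493
  Σ                  1,030.2670     3,873.3113
Price P = Σ PV = 1,030.2670.
Macaulay duration = Σ(t·PV) / P = 3,873.3113 / 1,030.2670 = 3.75952 half-year periods.
In years: 3.75952 / 2 = 1.87976 years.

1.8798 years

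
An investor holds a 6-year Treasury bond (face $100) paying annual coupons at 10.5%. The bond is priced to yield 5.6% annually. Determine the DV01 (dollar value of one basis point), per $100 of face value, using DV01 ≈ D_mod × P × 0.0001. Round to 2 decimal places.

$0.06

Periodic yield y = 0.056.
  t   CF        PV=CF/(1+0.056)^t    t·PV
  1        10.50         9.9432         9.9432
  2        10.50         9.4159        18.8318
  3        10.50         8.9166        26.7497
  4        10.50         8.4437        33.7749
  5        10.50         7.9959        39.9797
  6       110.50        79.6854       478.1124
  Σ                    124.4007       607.3917
P = 124.4007; D_Mac = 4.88254 yrs; D_mod = 4.62362 yrs.
DV01 ≈ 4.62362 × 124.4007 × 0.0001 = 0.057518.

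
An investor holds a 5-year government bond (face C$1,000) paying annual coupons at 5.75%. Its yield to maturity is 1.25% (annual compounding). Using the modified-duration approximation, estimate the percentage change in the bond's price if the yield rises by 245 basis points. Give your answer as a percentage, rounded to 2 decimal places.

Periodic yield y = 0.0125. Modified duration first:
  t   CF        PV=CF/(1+0.0125)^t    t·PV
  1        57.50        56.7901        56.7901
  2        57.50        56.0890       112.1780
  3        57.50        55.3966       166.1897
  4        57.50        54.7126       218.8506
  5     1,057.50       993.8142     4,969.0712
  Σ                  1,216.8026     5,523.0796
P = 1,216.8026; D_Mac = 4.53901 yrs; D_mod = 4.53901/(1+0.0125) = 4.48297 yrs.
ΔP/P ≈ -D_mod · Δy = -4.48297 × (+0.0245) = -0.109833 = -10.9833%.

-10.98%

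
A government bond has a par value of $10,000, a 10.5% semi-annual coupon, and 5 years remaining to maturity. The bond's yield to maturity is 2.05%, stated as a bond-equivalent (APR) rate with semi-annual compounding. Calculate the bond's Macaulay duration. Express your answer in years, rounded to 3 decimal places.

4.187 years

Periodic yield y = 0.01025. Discount each cash flow and weight by its period:
  t   CF        PV=CF/(1+0.01025)^t    t·PV
  1       525.00       519.6733       519.6733
  2       525.00       514.4007     1,028.8015
  3       525.00       509.1816     1,527.5449
  4       525.00       504.0155     2,016.0619
  5       525.00       498.9017     2,494.5086
  6       525.00       493.8399     2,963.0392
  7       525.00       488.8294     3,421.8056
  8       525.00       483.8697     3,870.9576
  9       525.00       478.9604     4,310.6432
  10   10,525.00     9,504.5928    95,045.9276
  Σ                 13,996.2650   117,198.9635
Price P = Σ PV = 13,996.2650.
Macaulay duration = Σ(t·PV) / P = 117,198.9635 / 13,996.2650 = 8.37359 half-year periods.
In years: 8.37359 / 2 = 4.18679 years.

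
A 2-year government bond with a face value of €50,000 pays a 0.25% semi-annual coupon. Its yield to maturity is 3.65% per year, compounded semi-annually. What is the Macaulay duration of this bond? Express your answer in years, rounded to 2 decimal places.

2.00 years

Periodic yield y = 0.01825. Discount each cash flow and weight by its period:
  t   CF        PV=CF/(1+0.01825)^t    t·PV
  1        62.50        61.3798        61.3798
  2        62.50        60.2797       120.5594
  3        62.50        59.1993       177.5980
  4    50,062.50    46,568.7798   186,275.1191
  Σ                 46,749.6386   186,634.6563
Price P = Σ PV = 46,749.6386.
Macaulay duration = Σ(t·PV) / P = 186,634.6563 / 46,749.6386 = 3.99222 half-year periods.
In years: 3.99222 / 2 = 1.99611 years.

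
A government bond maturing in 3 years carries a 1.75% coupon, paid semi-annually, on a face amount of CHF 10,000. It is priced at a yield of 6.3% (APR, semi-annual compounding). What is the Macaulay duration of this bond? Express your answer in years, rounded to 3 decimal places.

2.930 years

Periodic yield y = 0.0315. Discount each cash flow and weight by its period:
  t   CF        PV=CF/(1+0.0315)^t    t·PV
  1        87.50        84.8279        84.8279
  2        87.50        82.2374       164.4749
  3        87.50        79.7261       239.1782
  4        87.50        77.2914       309.1656
  5        87.50        74.9311       374.6553
  6    10,087.50     8,374.6787    50,248.0722
  Σ                  8,773.6926    51,420.3741
Price P = Σ PV = 8,773.6926.
Macaulay duration = Σ(t·PV) / P = 51,420.3741 / 8,773.6926 = 5.86074 half-year periods.
In years: 5.86074 / 2 = 2.93037 years.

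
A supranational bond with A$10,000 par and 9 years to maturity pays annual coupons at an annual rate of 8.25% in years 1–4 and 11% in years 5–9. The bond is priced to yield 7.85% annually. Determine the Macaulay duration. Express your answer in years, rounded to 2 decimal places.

6.73 years

Periodic yield y = 0.0785. Discount each cash flow and weight by its year:
  t   CF        PV=CF/(1+0.0785)^t    t·PV
  1       825.00       764.9513       764.9513
  2       825.00       709.2734     1,418.5467
  3       825.00       657.6480     1,972.9440
  4       825.00       609.7802     2,439.1210
  5     1,100.00       753.8621     3,769.3107
  6     1,100.00       698.9913     4,193.9480
  7     1,100.00       648.1144     4,536.8005
  8     1,100.00       600.9405     4,807.5242
  9    11,100.00     5,622.6576    50,603.9180
  Σ                 11,066.2188    74,507.0644
Price P = Σ PV = 11,066.2188.
Macaulay duration = Σ(t·PV) / P = 74,507.0644 / 11,066.2188 = 6.73284 years.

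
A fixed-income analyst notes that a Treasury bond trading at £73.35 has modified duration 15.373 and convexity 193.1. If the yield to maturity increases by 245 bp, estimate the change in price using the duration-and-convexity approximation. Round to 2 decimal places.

-£23.38

Duration effect: -D_mod·Δy = -15.373 × (+0.0245) = -0.3766385
Convexity effect: ½·C·(Δy)² = 0.5 × 193.1 × (0.0245)² = +0.0579541375
ΔP/P ≈ -0.3766385 + 0.0579541375 = -0.3186843625
ΔP ≈ 73.35 × (-0.3186843625) = -23.375497989375.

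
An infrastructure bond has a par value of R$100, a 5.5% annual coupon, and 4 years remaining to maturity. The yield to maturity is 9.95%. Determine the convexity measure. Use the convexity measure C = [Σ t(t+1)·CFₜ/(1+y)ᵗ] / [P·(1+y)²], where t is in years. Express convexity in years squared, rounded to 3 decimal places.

With y = 0.0995:
  t   CF        PV=CF/(1+0.0995)^t    t·PV        t(t+1)·PV
  1         5.50         5.0023         5.0023          10.0045
  2         5.50         4.5496         9.0992          27.2975
  3         5.50         4.1379        12.4136          49.6545
  4       105.50        72.1891       288.7563       1,443.7817
  Σ                     85.8788       315.2714       1,530.7382
P = 85.8788.
Convexity = Σ t(t+1)·PV / [P·(1+y)²] = 1,530.7382 / (85.8788 × 1.208900) = 14.74431.

14.744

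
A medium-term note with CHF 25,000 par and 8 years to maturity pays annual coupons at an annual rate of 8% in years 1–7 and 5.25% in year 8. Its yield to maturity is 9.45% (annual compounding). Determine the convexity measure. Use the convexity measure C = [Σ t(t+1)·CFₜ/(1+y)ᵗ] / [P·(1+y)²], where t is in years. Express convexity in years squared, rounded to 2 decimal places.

41.44

With y = 0.0945:
  t   CF        PV=CF/(1+0.0945)^t    t·PV        t(t+1)·PV
  1     2,000.00     1,827.3184     1,827.3184       3,654.6368
  2     2,000.00     1,669.5463     3,339.0926      10,017.2777
  3     2,000.00     1,525.3963     4,576.1890      18,304.7560
  4     2,000.00     1,393.6924     5,574.7696      27,873.8480
  5     2,000.00     1,273.3599     6,366.7995      38,200.7967
  6     2,000.00     1,163.4170     6,980.5019      48,863.5134
  7     2,000.00     1,062.9666     7,440.7665      59,526.1318
  8    26,312.50    12,777.2086   102,217.6690     919,959.0210
  Σ                 22,692.9056   138,323.1064   1,126,399.9814
P = 22,692.9056.
Convexity = Σ t(t+1)·PV / [P·(1+y)²] = 1,126,399.9814 / (22,692.9056 × 1.197930) = 41.43535.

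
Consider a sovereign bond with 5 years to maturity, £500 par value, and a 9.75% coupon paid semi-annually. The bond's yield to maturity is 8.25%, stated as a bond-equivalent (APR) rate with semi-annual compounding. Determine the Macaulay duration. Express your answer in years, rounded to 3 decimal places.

4.105 years

Periodic yield y = 0.04125. Discount each cash flow and weight by its period:
  t   CF        PV=CF/(1+0.04125)^t    t·PV
  1       24.375        23.4094        23.4094
  2       24.375        22.4820        44.9640
  3       24.375        21.5913        64.7740
  4       24.375        20.7360        82.9439
  5       24.375        19.9145        99.5725
  6       24.375        19.1256       114.7535
  7       24.375        18.3679       128.5753
  8       24.375        17.6402       141.1219
  9       24.375        16.9414       152.4727
  10     524.375       350.0192     3,500.1917
  Σ                    530.2275     4,352.7789
Price P = Σ PV = 530.2275.
Macaulay duration = Σ(t·PV) / P = 4,352.7789 / 530.2275 = 8.20927 half-year periods.
In years: 8.20927 / 2 = 4.10463 years.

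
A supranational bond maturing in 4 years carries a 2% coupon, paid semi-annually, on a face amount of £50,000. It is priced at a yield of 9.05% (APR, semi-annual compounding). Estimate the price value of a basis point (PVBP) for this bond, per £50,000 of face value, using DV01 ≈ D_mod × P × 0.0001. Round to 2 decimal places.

£14.10

Periodic yield y = 0.04525.
  t   CF        PV=CF/(1+0.04525)^t    t·PV
  1       500.00       478.3545       478.3545
  2       500.00       457.6460       915.2920
  3       500.00       437.8340     1,313.5020
  4       500.00       418.8797     1,675.5187
  5       500.00       400.7459     2,003.7297
  6       500.00       383.3972     2,300.3833
  7       500.00       366.7995     2,567.5967
  8    50,500.00    35,442.9587   283,543.6694
  Σ                 38,386.6155   294,798.0462
P = 38,386.6155; D_Mac = 7.67971 half-year periods = 3.83985 yrs; D_mod = 3.67362 yrs.
DV01 ≈ 3.67362 × 38,386.6155 × 0.0001 = 14.101796.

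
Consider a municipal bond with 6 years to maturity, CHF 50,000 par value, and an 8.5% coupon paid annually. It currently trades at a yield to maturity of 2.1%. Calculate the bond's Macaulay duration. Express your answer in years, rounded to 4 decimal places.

Periodic yield y = 0.021. Discount each cash flow and weight by its year:
  t   CF        PV=CF/(1+0.021)^t    t·PV
  1     4,250.00     4,162.5857     4,162.5857
  2     4,250.00     4,076.9693     8,153.9387
  3     4,250.00     3,993.1140    11,979.3419
  4     4,250.00     3,910.9833    15,643.9332
  5     4,250.00     3,830.5419    19,152.7096
  6    54,250.00    47,890.0499   287,340.2997
  Σ                 67,864.2442   346,432.8087
Price P = Σ PV = 67,864.2442.
Macaulay duration = Σ(t·PV) / P = 346,432.8087 / 67,864.2442 = 5.10479 years.

5.1048 years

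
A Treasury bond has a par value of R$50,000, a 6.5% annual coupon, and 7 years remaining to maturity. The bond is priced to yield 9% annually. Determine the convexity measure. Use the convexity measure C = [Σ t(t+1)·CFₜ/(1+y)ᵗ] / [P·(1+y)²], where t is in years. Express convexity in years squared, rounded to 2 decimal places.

36.10

With y = 0.09:
  t   CF        PV=CF/(1+0.09)^t    t·PV        t(t+1)·PV
  1     3,250.00     2,981.6514     2,981.6514       5,963.3028
  2     3,250.00     2,735.4600     5,470.9200      16,412.7599
  3     3,250.00     2,509.5963     7,528.7889      30,115.1557
  4     3,250.00     2,302.3819     9,209.5277      46,047.6387
  5     3,250.00     2,112.2770    10,561.3850      63,368.3102
  6     3,250.00     1,937.8688    11,627.2129      81,390.4901
  7    53,250.00    29,129.5735   203,907.0148   1,631,256.1181
  Σ                 43,708.8090   251,286.5007   1,874,553.7755
P = 43,708.8090.
Convexity = Σ t(t+1)·PV / [P·(1+y)²] = 1,874,553.7755 / (43,708.8090 × 1.188100) = 36.09740.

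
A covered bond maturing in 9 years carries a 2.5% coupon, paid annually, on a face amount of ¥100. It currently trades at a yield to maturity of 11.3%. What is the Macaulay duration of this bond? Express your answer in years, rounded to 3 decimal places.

Periodic yield y = 0.113. Discount each cash flow and weight by its year:
  t   CF        PV=CF/(1+0.113)^t    t·PV
  1         2.50         2.2462         2.2462
  2         2.50         2.0181         4.0363
  3         2.50         1.8132         5.4397
  4         2.50         1.6291         6.5166
  5         2.50         1.4637         7.3187
  6         2.50         1.3151         7.8908
  7         2.50         1.1816         8.2713
  8         2.50         1.0616         8.4931
  9       102.50        39.1082       351.9734
  Σ                     51.8370       402.1861
Price P = Σ PV = 51.8370.
Macaulay duration = Σ(t·PV) / P = 402.1861 / 51.8370 = 7.75867 years.

7.759 years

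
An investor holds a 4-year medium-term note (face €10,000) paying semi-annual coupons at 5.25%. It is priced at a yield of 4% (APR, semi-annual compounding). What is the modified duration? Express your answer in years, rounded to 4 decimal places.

Periodic yield y = 0.02. First find Macaulay duration:
  t   CF        PV=CF/(1+0.02)^t    t·PV
  1       262.50       257.3529       257.3529
  2       262.50       252.3068       504.6136
  3       262.50       247.3596       742.0788
  4       262.50       242.5094       970.0377
  5       262.50       237.7543     1,188.7717
  6       262.50       233.0925     1,398.5549
  7       262.50       228.5220     1,599.6543
  8    10,262.50     8,758.9449    70,071.5595
  Σ                 10,457.8426    76,732.6235
P = 10,457.8426; Macaulay duration = 76,732.6235 / 10,457.8426 = 7.33733 half-year periods = 3.66866 years.
Modified duration = D_Mac / (1 + y) = 3.66866 / 1.02 = 3.59673 years.

3.5967 years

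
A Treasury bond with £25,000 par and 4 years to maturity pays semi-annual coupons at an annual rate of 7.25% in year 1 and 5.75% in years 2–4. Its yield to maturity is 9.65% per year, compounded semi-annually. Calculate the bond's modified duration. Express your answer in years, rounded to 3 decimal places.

3.390 years

Periodic yield y = 0.04825. First find Macaulay duration:
  t   CF        PV=CF/(1+0.04825)^t    t·PV
  1       906.25       864.5361       864.5361
  2       906.25       824.7423     1,649.4846
  3       718.75       623.9981     1,871.9942
  4       718.75       595.2760     2,381.1040
  5       718.75       567.8760     2,839.3799
  6       718.75       541.7372     3,250.4230
  7       718.75       516.8015     3,617.6105
  8    25,718.75    17,641.3123   141,130.4984
  Σ                 22,176.2795   157,605.0307
P = 22,176.2795; Macaulay duration = 157,605.0307 / 22,176.2795 = 7.10692 half-year periods = 3.55346 years.
Modified duration = D_Mac / (1 + y) = 3.55346 / 1.04825 = 3.38990 years.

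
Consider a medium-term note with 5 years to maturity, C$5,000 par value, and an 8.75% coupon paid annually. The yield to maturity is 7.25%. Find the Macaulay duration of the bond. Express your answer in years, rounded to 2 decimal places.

4.28 years

Periodic yield y = 0.0725. Discount each cash flow and weight by its year:
  t   CF        PV=CF/(1+0.0725)^t    t·PV
  1       437.50       407.9254       407.9254
  2       437.50       380.3500       760.7001
  3       437.50       354.6387     1,063.9162
  4       437.50       330.6655     1,322.6619
  5     5,437.50     3,831.8876    19,159.4382
  Σ                  5,305.4673    22,714.6417
Price P = Σ PV = 5,305.4673.
Macaulay duration = Σ(t·PV) / P = 22,714.6417 / 5,305.4673 = 4.28136 years.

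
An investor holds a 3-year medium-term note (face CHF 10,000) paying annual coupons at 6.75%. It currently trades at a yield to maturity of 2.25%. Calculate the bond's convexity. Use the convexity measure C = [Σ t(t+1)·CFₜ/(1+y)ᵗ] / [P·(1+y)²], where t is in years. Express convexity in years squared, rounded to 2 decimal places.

With y = 0.0225:
  t   CF        PV=CF/(1+0.0225)^t    t·PV        t(t+1)·PV
  1       675.00       660.1467       660.1467       1,320.2934
  2       675.00       645.6202     1,291.2405       3,873.7215
  3    10,675.00     9,985.6866    29,957.0599     119,828.2398
  Σ                 11,291.4536    31,908.4471     125,022.2546
P = 11,291.4536.
Convexity = Σ t(t+1)·PV / [P·(1+y)²] = 125,022.2546 / (11,291.4536 × 1.045506) = 10.59036.

10.59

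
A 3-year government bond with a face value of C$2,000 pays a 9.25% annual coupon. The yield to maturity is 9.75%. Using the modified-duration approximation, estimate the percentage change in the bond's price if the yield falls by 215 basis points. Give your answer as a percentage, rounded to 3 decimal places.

Periodic yield y = 0.0975. Modified duration first:
  t   CF        PV=CF/(1+0.0975)^t    t·PV
  1       185.00       168.5649       168.5649
  2       185.00       153.5899       307.1798
  3     2,185.00     1,652.8668     4,958.6004
  Σ                  1,975.0216     5,434.3451
P = 1,975.0216; D_Mac = 2.75154 yrs; D_mod = 2.75154/(1+0.0975) = 2.50710 yrs.
ΔP/P ≈ -D_mod · Δy = -2.50710 × (-0.0215) = +0.053903 = +5.3903%.

+5.390%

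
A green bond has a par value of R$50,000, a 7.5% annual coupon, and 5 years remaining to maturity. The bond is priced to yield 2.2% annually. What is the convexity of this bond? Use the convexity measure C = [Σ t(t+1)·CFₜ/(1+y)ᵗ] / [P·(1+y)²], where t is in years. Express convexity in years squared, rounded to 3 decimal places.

With y = 0.022:
  t   CF        PV=CF/(1+0.022)^t    t·PV        t(t+1)·PV
  1     3,750.00     3,669.2759     3,669.2759       7,338.5519
  2     3,750.00     3,590.2896     7,180.5791      21,541.7374
  3     3,750.00     3,513.0035    10,539.0104      42,156.0418
  4     3,750.00     3,437.3811    13,749.5244      68,747.6220
  5    53,750.00    48,208.5412   241,042.7059   1,446,256.2352
  Σ                 62,418.4912   276,181.0958   1,586,040.1881
P = 62,418.4912.
Convexity = Σ t(t+1)·PV / [P·(1+y)²] = 1,586,040.1881 / (62,418.4912 × 1.044484) = 24.32759.

24.328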